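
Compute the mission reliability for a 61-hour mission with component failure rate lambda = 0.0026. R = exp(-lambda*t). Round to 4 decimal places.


lambda = 0.0026
mission_time = 61
lambda * t = 0.0026 * 61 = 0.1586
R = exp(-0.1586)
R = 0.8533

0.8533


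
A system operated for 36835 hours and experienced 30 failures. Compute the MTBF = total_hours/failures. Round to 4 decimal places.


total_hours = 36835
failures = 30
MTBF = 36835 / 30
MTBF = 1227.8333

1227.8333


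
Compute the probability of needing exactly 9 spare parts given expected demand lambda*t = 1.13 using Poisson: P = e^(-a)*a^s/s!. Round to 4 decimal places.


a = 1.13, s = 9
e^(-a) = e^(-1.13) = 0.323
a^s = 1.13^9 = 3.004
s! = 362880
P = 0.323 * 3.004 / 362880
P = 0.0

0.0


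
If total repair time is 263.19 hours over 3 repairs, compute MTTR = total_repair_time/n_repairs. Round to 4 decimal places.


total_repair_time = 263.19
n_repairs = 3
MTTR = 263.19 / 3
MTTR = 87.73

87.73


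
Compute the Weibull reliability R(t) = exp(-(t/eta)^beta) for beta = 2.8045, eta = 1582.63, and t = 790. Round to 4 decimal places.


beta = 2.8045, eta = 1582.63, t = 790
t/eta = 790 / 1582.63 = 0.4992
(t/eta)^beta = 0.4992^2.8045 = 0.1425
R(t) = exp(-0.1425)
R(t) = 0.8672

0.8672


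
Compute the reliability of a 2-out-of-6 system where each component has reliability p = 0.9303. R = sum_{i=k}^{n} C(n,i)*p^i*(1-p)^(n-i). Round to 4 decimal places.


k = 2, n = 6, p = 0.9303
i=2: C(6,2)=15 * 0.9303^2 * 0.0697^4 = 0.0003
i=3: C(6,3)=20 * 0.9303^3 * 0.0697^3 = 0.0055
i=4: C(6,4)=15 * 0.9303^4 * 0.0697^2 = 0.0546
i=5: C(6,5)=6 * 0.9303^5 * 0.0697^1 = 0.2914
i=6: C(6,6)=1 * 0.9303^6 * 0.0697^0 = 0.6482
R = sum of terms = 1.0

1.0


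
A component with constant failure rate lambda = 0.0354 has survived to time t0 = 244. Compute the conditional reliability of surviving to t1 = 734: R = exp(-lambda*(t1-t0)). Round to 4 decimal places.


lambda = 0.0354
t0 = 244, t1 = 734
t1 - t0 = 490
lambda * (t1-t0) = 0.0354 * 490 = 17.346
R = exp(-17.346)
R = 0.0

0.0


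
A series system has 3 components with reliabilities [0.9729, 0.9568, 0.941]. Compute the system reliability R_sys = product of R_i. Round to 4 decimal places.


Components: [0.9729, 0.9568, 0.941]
After component 1 (R=0.9729): product = 0.9729
After component 2 (R=0.9568): product = 0.9309
After component 3 (R=0.941): product = 0.8759
R_sys = 0.8759

0.8759


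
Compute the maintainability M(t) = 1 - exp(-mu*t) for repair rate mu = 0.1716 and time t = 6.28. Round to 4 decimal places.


mu = 0.1716, t = 6.28
mu * t = 0.1716 * 6.28 = 1.0776
exp(-1.0776) = 0.3404
M(t) = 1 - 0.3404
M(t) = 0.6596

0.6596


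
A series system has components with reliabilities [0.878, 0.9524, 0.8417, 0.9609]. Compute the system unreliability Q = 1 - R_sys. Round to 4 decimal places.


Components: [0.878, 0.9524, 0.8417, 0.9609]
After component 1: product = 0.878
After component 2: product = 0.8362
After component 3: product = 0.7038
After component 4: product = 0.6763
R_sys = 0.6763
Q = 1 - 0.6763 = 0.3237

0.3237


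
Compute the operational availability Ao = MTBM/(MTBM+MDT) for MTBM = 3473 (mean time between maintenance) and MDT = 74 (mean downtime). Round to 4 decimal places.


MTBM = 3473
MDT = 74
MTBM + MDT = 3547
Ao = 3473 / 3547
Ao = 0.9791

0.9791


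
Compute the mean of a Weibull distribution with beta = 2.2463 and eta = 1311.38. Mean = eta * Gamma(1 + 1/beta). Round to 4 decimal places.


beta = 2.2463, eta = 1311.38
1/beta = 0.4452
1 + 1/beta = 1.4452
Gamma(1.4452) = 0.8857
Mean = 1311.38 * 0.8857
Mean = 1161.5153

1161.5153


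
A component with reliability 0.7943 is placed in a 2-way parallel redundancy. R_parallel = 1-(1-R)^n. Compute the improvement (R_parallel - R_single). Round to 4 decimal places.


R_single = 0.7943, n = 2
1 - R_single = 0.2057
(1 - R_single)^n = 0.2057^2 = 0.0423
R_parallel = 1 - 0.0423 = 0.9577
Improvement = 0.9577 - 0.7943
Improvement = 0.1634

0.1634


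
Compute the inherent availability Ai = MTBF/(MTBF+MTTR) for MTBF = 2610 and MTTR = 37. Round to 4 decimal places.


MTBF = 2610
MTTR = 37
MTBF + MTTR = 2647
Ai = 2610 / 2647
Ai = 0.986

0.986


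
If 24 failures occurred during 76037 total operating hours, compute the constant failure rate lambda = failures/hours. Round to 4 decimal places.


failures = 24
total_hours = 76037
lambda = 24 / 76037
lambda = 0.0003

0.0003


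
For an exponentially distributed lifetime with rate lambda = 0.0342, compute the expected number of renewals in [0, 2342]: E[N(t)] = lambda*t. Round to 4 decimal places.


lambda = 0.0342
t = 2342
E[N(t)] = lambda * t
E[N(t)] = 0.0342 * 2342
E[N(t)] = 80.0964

80.0964


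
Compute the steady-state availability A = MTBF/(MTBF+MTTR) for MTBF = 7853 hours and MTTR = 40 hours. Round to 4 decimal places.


MTBF = 7853
MTTR = 40
MTBF + MTTR = 7893
A = 7853 / 7893
A = 0.9949

0.9949


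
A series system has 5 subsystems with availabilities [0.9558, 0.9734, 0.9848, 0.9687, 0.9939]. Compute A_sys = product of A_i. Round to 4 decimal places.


Subsystems: [0.9558, 0.9734, 0.9848, 0.9687, 0.9939]
After subsystem 1 (A=0.9558): product = 0.9558
After subsystem 2 (A=0.9734): product = 0.9304
After subsystem 3 (A=0.9848): product = 0.9162
After subsystem 4 (A=0.9687): product = 0.8876
After subsystem 5 (A=0.9939): product = 0.8821
A_sys = 0.8821

0.8821


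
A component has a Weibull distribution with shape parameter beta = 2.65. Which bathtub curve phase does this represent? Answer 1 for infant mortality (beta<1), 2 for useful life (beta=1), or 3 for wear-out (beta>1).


beta = 2.65
Compare beta to 1:
beta < 1 => infant mortality (phase 1)
beta = 1 => useful life (phase 2)
beta > 1 => wear-out (phase 3)
Since beta = 2.65, this is wear-out (increasing failure rate)
Phase = 3

3


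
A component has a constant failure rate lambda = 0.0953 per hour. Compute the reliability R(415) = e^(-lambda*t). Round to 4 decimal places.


lambda = 0.0953
t = 415
lambda * t = 39.5495
R(t) = e^(-39.5495)
R(t) = 0.0

0.0


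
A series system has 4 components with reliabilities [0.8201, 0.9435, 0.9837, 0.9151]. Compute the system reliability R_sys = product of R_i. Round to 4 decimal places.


Components: [0.8201, 0.9435, 0.9837, 0.9151]
After component 1 (R=0.8201): product = 0.8201
After component 2 (R=0.9435): product = 0.7738
After component 3 (R=0.9837): product = 0.7612
After component 4 (R=0.9151): product = 0.6965
R_sys = 0.6965

0.6965


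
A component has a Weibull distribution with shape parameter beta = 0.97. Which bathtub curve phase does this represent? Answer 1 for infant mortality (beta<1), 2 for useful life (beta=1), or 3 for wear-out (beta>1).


beta = 0.97
Compare beta to 1:
beta < 1 => infant mortality (phase 1)
beta = 1 => useful life (phase 2)
beta > 1 => wear-out (phase 3)
Since beta = 0.97, this is infant mortality (decreasing failure rate)
Phase = 1

1


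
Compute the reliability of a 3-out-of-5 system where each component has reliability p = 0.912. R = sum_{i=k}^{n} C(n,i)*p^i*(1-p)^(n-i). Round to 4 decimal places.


k = 3, n = 5, p = 0.912
i=3: C(5,3)=10 * 0.912^3 * 0.088^2 = 0.0587
i=4: C(5,4)=5 * 0.912^4 * 0.088^1 = 0.3044
i=5: C(5,5)=1 * 0.912^5 * 0.088^0 = 0.6309
R = sum of terms = 0.9941

0.9941


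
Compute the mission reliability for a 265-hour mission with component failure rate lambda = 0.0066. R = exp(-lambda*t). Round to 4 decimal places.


lambda = 0.0066
mission_time = 265
lambda * t = 0.0066 * 265 = 1.749
R = exp(-1.749)
R = 0.1739

0.1739


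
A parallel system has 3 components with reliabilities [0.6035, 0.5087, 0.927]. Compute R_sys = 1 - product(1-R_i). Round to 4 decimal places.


Components: [0.6035, 0.5087, 0.927]
(1 - 0.6035) = 0.3965, running product = 0.3965
(1 - 0.5087) = 0.4913, running product = 0.1948
(1 - 0.927) = 0.073, running product = 0.0142
Product of (1-R_i) = 0.0142
R_sys = 1 - 0.0142 = 0.9858

0.9858


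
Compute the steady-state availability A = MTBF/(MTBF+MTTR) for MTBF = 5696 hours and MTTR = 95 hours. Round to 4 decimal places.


MTBF = 5696
MTTR = 95
MTBF + MTTR = 5791
A = 5696 / 5791
A = 0.9836

0.9836


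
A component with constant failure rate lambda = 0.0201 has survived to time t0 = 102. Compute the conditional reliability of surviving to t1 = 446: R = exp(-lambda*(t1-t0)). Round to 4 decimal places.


lambda = 0.0201
t0 = 102, t1 = 446
t1 - t0 = 344
lambda * (t1-t0) = 0.0201 * 344 = 6.9144
R = exp(-6.9144)
R = 0.001

0.001


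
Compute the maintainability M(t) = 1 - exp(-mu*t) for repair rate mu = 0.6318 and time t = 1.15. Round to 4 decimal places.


mu = 0.6318, t = 1.15
mu * t = 0.6318 * 1.15 = 0.7266
exp(-0.7266) = 0.4836
M(t) = 1 - 0.4836
M(t) = 0.5164

0.5164


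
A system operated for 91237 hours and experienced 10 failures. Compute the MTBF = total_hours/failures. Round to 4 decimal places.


total_hours = 91237
failures = 10
MTBF = 91237 / 10
MTBF = 9123.7

9123.7


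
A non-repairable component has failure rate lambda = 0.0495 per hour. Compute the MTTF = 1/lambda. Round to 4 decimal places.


lambda = 0.0495
MTTF = 1 / 0.0495
MTTF = 20.202

20.202


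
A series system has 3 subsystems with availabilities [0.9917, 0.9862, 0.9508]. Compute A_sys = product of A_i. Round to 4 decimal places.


Subsystems: [0.9917, 0.9862, 0.9508]
After subsystem 1 (A=0.9917): product = 0.9917
After subsystem 2 (A=0.9862): product = 0.978
After subsystem 3 (A=0.9508): product = 0.9299
A_sys = 0.9299

0.9299


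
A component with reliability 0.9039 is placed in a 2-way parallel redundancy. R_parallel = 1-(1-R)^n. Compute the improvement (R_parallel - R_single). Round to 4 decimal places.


R_single = 0.9039, n = 2
1 - R_single = 0.0961
(1 - R_single)^n = 0.0961^2 = 0.0092
R_parallel = 1 - 0.0092 = 0.9908
Improvement = 0.9908 - 0.9039
Improvement = 0.0869

0.0869


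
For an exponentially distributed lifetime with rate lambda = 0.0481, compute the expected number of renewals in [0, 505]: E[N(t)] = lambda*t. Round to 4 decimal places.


lambda = 0.0481
t = 505
E[N(t)] = lambda * t
E[N(t)] = 0.0481 * 505
E[N(t)] = 24.2905

24.2905


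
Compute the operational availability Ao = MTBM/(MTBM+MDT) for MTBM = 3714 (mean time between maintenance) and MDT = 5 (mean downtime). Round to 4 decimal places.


MTBM = 3714
MDT = 5
MTBM + MDT = 3719
Ao = 3714 / 3719
Ao = 0.9987

0.9987


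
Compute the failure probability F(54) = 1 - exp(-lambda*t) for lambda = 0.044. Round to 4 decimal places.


lambda = 0.044, t = 54
lambda * t = 2.376
exp(-2.376) = 0.0929
F(t) = 1 - 0.0929
F(t) = 0.9071

0.9071


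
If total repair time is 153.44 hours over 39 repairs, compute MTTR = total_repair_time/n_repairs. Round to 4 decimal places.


total_repair_time = 153.44
n_repairs = 39
MTTR = 153.44 / 39
MTTR = 3.9344

3.9344


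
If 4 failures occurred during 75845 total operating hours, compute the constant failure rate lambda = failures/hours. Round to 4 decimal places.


failures = 4
total_hours = 75845
lambda = 4 / 75845
lambda = 0.0001

0.0001


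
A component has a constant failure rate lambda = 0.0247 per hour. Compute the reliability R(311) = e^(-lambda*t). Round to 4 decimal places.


lambda = 0.0247
t = 311
lambda * t = 7.6817
R(t) = e^(-7.6817)
R(t) = 0.0005

0.0005


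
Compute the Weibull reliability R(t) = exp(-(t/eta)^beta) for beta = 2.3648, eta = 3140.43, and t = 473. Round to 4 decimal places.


beta = 2.3648, eta = 3140.43, t = 473
t/eta = 473 / 3140.43 = 0.1506
(t/eta)^beta = 0.1506^2.3648 = 0.0114
R(t) = exp(-0.0114)
R(t) = 0.9887

0.9887


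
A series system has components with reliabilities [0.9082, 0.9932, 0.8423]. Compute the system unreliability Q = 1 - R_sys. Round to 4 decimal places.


Components: [0.9082, 0.9932, 0.8423]
After component 1: product = 0.9082
After component 2: product = 0.902
After component 3: product = 0.7598
R_sys = 0.7598
Q = 1 - 0.7598 = 0.2402

0.2402


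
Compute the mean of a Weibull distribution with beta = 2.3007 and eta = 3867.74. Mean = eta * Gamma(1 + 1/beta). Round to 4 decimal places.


beta = 2.3007, eta = 3867.74
1/beta = 0.4347
1 + 1/beta = 1.4347
Gamma(1.4347) = 0.8859
Mean = 3867.74 * 0.8859
Mean = 3426.4997

3426.4997


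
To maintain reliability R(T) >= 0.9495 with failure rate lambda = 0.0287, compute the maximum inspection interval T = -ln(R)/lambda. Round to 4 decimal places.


R_target = 0.9495
lambda = 0.0287
-ln(0.9495) = 0.0518
T = 0.0518 / 0.0287
T = 1.8056

1.8056


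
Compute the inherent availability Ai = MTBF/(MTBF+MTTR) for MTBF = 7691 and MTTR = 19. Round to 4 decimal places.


MTBF = 7691
MTTR = 19
MTBF + MTTR = 7710
Ai = 7691 / 7710
Ai = 0.9975

0.9975


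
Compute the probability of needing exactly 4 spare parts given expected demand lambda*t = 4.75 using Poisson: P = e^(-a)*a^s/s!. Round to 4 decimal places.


a = 4.75, s = 4
e^(-a) = e^(-4.75) = 0.0087
a^s = 4.75^4 = 509.0664
s! = 24
P = 0.0087 * 509.0664 / 24
P = 0.1835

0.1835


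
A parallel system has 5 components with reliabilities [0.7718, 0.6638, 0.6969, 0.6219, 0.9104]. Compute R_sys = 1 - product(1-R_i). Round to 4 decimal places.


Components: [0.7718, 0.6638, 0.6969, 0.6219, 0.9104]
(1 - 0.7718) = 0.2282, running product = 0.2282
(1 - 0.6638) = 0.3362, running product = 0.0767
(1 - 0.6969) = 0.3031, running product = 0.0233
(1 - 0.6219) = 0.3781, running product = 0.0088
(1 - 0.9104) = 0.0896, running product = 0.0008
Product of (1-R_i) = 0.0008
R_sys = 1 - 0.0008 = 0.9992

0.9992


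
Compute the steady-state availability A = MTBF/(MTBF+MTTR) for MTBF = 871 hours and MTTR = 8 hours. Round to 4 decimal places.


MTBF = 871
MTTR = 8
MTBF + MTTR = 879
A = 871 / 879
A = 0.9909

0.9909


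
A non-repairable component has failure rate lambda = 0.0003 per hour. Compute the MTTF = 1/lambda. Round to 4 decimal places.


lambda = 0.0003
MTTF = 1 / 0.0003
MTTF = 3333.3333

3333.3333


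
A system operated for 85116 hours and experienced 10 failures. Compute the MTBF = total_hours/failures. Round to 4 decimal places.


total_hours = 85116
failures = 10
MTBF = 85116 / 10
MTBF = 8511.6

8511.6


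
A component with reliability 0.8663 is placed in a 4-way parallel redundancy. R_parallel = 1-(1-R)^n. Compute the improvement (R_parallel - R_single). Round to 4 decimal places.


R_single = 0.8663, n = 4
1 - R_single = 0.1337
(1 - R_single)^n = 0.1337^4 = 0.0003
R_parallel = 1 - 0.0003 = 0.9997
Improvement = 0.9997 - 0.8663
Improvement = 0.1334

0.1334


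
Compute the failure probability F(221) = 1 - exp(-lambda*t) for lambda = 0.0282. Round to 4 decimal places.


lambda = 0.0282, t = 221
lambda * t = 6.2322
exp(-6.2322) = 0.002
F(t) = 1 - 0.002
F(t) = 0.998

0.998


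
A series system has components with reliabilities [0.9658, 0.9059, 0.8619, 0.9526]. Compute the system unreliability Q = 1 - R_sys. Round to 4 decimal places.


Components: [0.9658, 0.9059, 0.8619, 0.9526]
After component 1: product = 0.9658
After component 2: product = 0.8749
After component 3: product = 0.7541
After component 4: product = 0.7183
R_sys = 0.7183
Q = 1 - 0.7183 = 0.2817

0.2817


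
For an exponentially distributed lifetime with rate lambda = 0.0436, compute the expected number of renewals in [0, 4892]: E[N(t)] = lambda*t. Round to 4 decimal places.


lambda = 0.0436
t = 4892
E[N(t)] = lambda * t
E[N(t)] = 0.0436 * 4892
E[N(t)] = 213.2912

213.2912


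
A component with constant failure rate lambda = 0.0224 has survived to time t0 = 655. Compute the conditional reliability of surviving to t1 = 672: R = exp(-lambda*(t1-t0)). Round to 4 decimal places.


lambda = 0.0224
t0 = 655, t1 = 672
t1 - t0 = 17
lambda * (t1-t0) = 0.0224 * 17 = 0.3808
R = exp(-0.3808)
R = 0.6833

0.6833


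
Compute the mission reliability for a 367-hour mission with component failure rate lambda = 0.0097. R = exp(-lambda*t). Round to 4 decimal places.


lambda = 0.0097
mission_time = 367
lambda * t = 0.0097 * 367 = 3.5599
R = exp(-3.5599)
R = 0.0284

0.0284


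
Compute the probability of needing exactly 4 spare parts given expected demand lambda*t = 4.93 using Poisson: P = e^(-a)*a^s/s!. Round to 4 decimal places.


a = 4.93, s = 4
e^(-a) = e^(-4.93) = 0.0072
a^s = 4.93^4 = 590.7282
s! = 24
P = 0.0072 * 590.7282 / 24
P = 0.1779

0.1779


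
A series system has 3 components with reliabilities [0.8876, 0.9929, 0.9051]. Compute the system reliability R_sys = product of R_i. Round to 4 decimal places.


Components: [0.8876, 0.9929, 0.9051]
After component 1 (R=0.8876): product = 0.8876
After component 2 (R=0.9929): product = 0.8813
After component 3 (R=0.9051): product = 0.7977
R_sys = 0.7977

0.7977


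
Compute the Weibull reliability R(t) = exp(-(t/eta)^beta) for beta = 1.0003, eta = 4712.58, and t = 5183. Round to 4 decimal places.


beta = 1.0003, eta = 4712.58, t = 5183
t/eta = 5183 / 4712.58 = 1.0998
(t/eta)^beta = 1.0998^1.0003 = 1.0999
R(t) = exp(-1.0999)
R(t) = 0.3329

0.3329


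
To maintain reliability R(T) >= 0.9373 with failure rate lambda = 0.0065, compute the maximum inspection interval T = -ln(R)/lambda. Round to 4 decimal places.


R_target = 0.9373
lambda = 0.0065
-ln(0.9373) = 0.0648
T = 0.0648 / 0.0065
T = 9.9618

9.9618


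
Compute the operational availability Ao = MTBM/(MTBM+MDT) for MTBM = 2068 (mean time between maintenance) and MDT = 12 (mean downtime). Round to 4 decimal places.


MTBM = 2068
MDT = 12
MTBM + MDT = 2080
Ao = 2068 / 2080
Ao = 0.9942

0.9942


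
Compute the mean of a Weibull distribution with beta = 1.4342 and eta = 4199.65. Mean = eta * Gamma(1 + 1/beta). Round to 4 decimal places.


beta = 1.4342, eta = 4199.65
1/beta = 0.6973
1 + 1/beta = 1.6973
Gamma(1.6973) = 0.9081
Mean = 4199.65 * 0.9081
Mean = 3813.7905

3813.7905


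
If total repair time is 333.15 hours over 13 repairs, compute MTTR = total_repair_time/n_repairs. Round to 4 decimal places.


total_repair_time = 333.15
n_repairs = 13
MTTR = 333.15 / 13
MTTR = 25.6269

25.6269


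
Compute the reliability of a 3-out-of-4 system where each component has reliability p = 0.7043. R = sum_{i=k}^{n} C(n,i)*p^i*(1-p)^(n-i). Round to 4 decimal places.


k = 3, n = 4, p = 0.7043
i=3: C(4,3)=4 * 0.7043^3 * 0.2957^1 = 0.4132
i=4: C(4,4)=1 * 0.7043^4 * 0.2957^0 = 0.2461
R = sum of terms = 0.6593

0.6593


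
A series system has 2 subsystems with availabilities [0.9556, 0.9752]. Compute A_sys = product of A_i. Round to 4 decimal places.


Subsystems: [0.9556, 0.9752]
After subsystem 1 (A=0.9556): product = 0.9556
After subsystem 2 (A=0.9752): product = 0.9319
A_sys = 0.9319

0.9319


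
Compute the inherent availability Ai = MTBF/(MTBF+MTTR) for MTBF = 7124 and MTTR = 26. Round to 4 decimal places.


MTBF = 7124
MTTR = 26
MTBF + MTTR = 7150
Ai = 7124 / 7150
Ai = 0.9964

0.9964


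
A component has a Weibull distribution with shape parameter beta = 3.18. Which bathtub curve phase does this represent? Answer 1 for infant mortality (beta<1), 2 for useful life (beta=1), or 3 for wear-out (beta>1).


beta = 3.18
Compare beta to 1:
beta < 1 => infant mortality (phase 1)
beta = 1 => useful life (phase 2)
beta > 1 => wear-out (phase 3)
Since beta = 3.18, this is wear-out (increasing failure rate)
Phase = 3

3


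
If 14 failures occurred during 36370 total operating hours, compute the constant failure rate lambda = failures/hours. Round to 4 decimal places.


failures = 14
total_hours = 36370
lambda = 14 / 36370
lambda = 0.0004

0.0004


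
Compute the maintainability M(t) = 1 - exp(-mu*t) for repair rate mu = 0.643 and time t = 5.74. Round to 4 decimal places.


mu = 0.643, t = 5.74
mu * t = 0.643 * 5.74 = 3.6908
exp(-3.6908) = 0.025
M(t) = 1 - 0.025
M(t) = 0.975

0.975


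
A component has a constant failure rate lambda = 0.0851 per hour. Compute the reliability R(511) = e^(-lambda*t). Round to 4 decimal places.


lambda = 0.0851
t = 511
lambda * t = 43.4861
R(t) = e^(-43.4861)
R(t) = 0.0

0.0


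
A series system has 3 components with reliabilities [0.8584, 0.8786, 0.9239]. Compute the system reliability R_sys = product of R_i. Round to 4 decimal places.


Components: [0.8584, 0.8786, 0.9239]
After component 1 (R=0.8584): product = 0.8584
After component 2 (R=0.8786): product = 0.7542
After component 3 (R=0.9239): product = 0.6968
R_sys = 0.6968

0.6968


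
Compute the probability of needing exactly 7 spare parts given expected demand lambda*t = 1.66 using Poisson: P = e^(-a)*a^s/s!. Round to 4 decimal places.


a = 1.66, s = 7
e^(-a) = e^(-1.66) = 0.1901
a^s = 1.66^7 = 34.7341
s! = 5040
P = 0.1901 * 34.7341 / 5040
P = 0.0013

0.0013


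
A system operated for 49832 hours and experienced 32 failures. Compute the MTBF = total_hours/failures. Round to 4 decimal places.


total_hours = 49832
failures = 32
MTBF = 49832 / 32
MTBF = 1557.25

1557.25


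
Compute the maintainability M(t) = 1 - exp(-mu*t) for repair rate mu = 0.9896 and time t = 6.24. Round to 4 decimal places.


mu = 0.9896, t = 6.24
mu * t = 0.9896 * 6.24 = 6.1751
exp(-6.1751) = 0.0021
M(t) = 1 - 0.0021
M(t) = 0.9979

0.9979


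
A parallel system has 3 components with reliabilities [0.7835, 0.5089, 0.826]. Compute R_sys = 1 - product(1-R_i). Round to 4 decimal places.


Components: [0.7835, 0.5089, 0.826]
(1 - 0.7835) = 0.2165, running product = 0.2165
(1 - 0.5089) = 0.4911, running product = 0.1063
(1 - 0.826) = 0.174, running product = 0.0185
Product of (1-R_i) = 0.0185
R_sys = 1 - 0.0185 = 0.9815

0.9815


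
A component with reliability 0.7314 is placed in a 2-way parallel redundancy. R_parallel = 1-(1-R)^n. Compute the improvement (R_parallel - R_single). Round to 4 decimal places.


R_single = 0.7314, n = 2
1 - R_single = 0.2686
(1 - R_single)^n = 0.2686^2 = 0.0721
R_parallel = 1 - 0.0721 = 0.9279
Improvement = 0.9279 - 0.7314
Improvement = 0.1965

0.1965


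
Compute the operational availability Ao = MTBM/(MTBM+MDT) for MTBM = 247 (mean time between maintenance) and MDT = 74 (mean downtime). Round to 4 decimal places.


MTBM = 247
MDT = 74
MTBM + MDT = 321
Ao = 247 / 321
Ao = 0.7695

0.7695


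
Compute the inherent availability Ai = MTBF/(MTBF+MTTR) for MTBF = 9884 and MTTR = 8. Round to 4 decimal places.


MTBF = 9884
MTTR = 8
MTBF + MTTR = 9892
Ai = 9884 / 9892
Ai = 0.9992

0.9992


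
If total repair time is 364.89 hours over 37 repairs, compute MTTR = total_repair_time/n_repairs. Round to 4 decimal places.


total_repair_time = 364.89
n_repairs = 37
MTTR = 364.89 / 37
MTTR = 9.8619

9.8619


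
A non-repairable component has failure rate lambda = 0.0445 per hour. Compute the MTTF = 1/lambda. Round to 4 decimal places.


lambda = 0.0445
MTTF = 1 / 0.0445
MTTF = 22.4719

22.4719


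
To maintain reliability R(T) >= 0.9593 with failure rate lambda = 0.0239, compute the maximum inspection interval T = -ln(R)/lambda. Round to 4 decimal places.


R_target = 0.9593
lambda = 0.0239
-ln(0.9593) = 0.0416
T = 0.0416 / 0.0239
T = 1.7386

1.7386


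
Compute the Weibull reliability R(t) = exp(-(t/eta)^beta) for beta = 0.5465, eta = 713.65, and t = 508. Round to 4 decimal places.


beta = 0.5465, eta = 713.65, t = 508
t/eta = 508 / 713.65 = 0.7118
(t/eta)^beta = 0.7118^0.5465 = 0.8305
R(t) = exp(-0.8305)
R(t) = 0.4358

0.4358


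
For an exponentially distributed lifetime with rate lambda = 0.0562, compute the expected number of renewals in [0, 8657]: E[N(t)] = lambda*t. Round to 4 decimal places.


lambda = 0.0562
t = 8657
E[N(t)] = lambda * t
E[N(t)] = 0.0562 * 8657
E[N(t)] = 486.5234

486.5234


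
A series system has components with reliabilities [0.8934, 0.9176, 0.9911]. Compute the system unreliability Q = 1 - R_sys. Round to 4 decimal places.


Components: [0.8934, 0.9176, 0.9911]
After component 1: product = 0.8934
After component 2: product = 0.8198
After component 3: product = 0.8125
R_sys = 0.8125
Q = 1 - 0.8125 = 0.1875

0.1875


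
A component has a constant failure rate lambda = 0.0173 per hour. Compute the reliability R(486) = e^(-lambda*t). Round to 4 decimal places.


lambda = 0.0173
t = 486
lambda * t = 8.4078
R(t) = e^(-8.4078)
R(t) = 0.0002

0.0002


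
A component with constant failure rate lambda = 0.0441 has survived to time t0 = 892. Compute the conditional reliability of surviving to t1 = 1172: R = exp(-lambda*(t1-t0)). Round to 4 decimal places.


lambda = 0.0441
t0 = 892, t1 = 1172
t1 - t0 = 280
lambda * (t1-t0) = 0.0441 * 280 = 12.348
R = exp(-12.348)
R = 0.0

0.0


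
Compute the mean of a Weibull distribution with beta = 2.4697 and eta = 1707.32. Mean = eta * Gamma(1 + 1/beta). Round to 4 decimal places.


beta = 2.4697, eta = 1707.32
1/beta = 0.4049
1 + 1/beta = 1.4049
Gamma(1.4049) = 0.887
Mean = 1707.32 * 0.887
Mean = 1514.4057

1514.4057


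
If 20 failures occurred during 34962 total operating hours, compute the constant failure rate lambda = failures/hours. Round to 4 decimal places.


failures = 20
total_hours = 34962
lambda = 20 / 34962
lambda = 0.0006

0.0006


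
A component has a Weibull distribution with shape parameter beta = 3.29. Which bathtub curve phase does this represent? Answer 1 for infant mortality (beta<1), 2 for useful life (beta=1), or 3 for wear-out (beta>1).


beta = 3.29
Compare beta to 1:
beta < 1 => infant mortality (phase 1)
beta = 1 => useful life (phase 2)
beta > 1 => wear-out (phase 3)
Since beta = 3.29, this is wear-out (increasing failure rate)
Phase = 3

3


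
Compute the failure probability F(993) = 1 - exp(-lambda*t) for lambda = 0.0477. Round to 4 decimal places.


lambda = 0.0477, t = 993
lambda * t = 47.3661
exp(-47.3661) = 0.0
F(t) = 1 - 0.0
F(t) = 1.0

1.0


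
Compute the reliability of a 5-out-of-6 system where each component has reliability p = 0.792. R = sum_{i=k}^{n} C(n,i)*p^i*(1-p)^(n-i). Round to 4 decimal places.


k = 5, n = 6, p = 0.792
i=5: C(6,5)=6 * 0.792^5 * 0.208^1 = 0.3889
i=6: C(6,6)=1 * 0.792^6 * 0.208^0 = 0.2468
R = sum of terms = 0.6357

0.6357


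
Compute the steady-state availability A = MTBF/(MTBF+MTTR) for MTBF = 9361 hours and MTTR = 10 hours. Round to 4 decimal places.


MTBF = 9361
MTTR = 10
MTBF + MTTR = 9371
A = 9361 / 9371
A = 0.9989

0.9989


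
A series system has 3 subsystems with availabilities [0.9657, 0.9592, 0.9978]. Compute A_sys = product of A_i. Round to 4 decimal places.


Subsystems: [0.9657, 0.9592, 0.9978]
After subsystem 1 (A=0.9657): product = 0.9657
After subsystem 2 (A=0.9592): product = 0.9263
After subsystem 3 (A=0.9978): product = 0.9243
A_sys = 0.9243

0.9243


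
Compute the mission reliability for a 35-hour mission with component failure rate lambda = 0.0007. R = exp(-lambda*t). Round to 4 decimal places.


lambda = 0.0007
mission_time = 35
lambda * t = 0.0007 * 35 = 0.0245
R = exp(-0.0245)
R = 0.9758

0.9758


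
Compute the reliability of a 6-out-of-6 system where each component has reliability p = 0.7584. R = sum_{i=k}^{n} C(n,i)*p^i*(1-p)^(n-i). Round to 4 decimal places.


k = 6, n = 6, p = 0.7584
i=6: C(6,6)=1 * 0.7584^6 * 0.2416^0 = 0.1903
R = sum of terms = 0.1903

0.1903


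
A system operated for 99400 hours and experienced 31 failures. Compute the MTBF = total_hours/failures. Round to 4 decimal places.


total_hours = 99400
failures = 31
MTBF = 99400 / 31
MTBF = 3206.4516

3206.4516


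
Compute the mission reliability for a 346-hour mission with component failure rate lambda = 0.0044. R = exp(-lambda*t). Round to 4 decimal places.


lambda = 0.0044
mission_time = 346
lambda * t = 0.0044 * 346 = 1.5224
R = exp(-1.5224)
R = 0.2182

0.2182


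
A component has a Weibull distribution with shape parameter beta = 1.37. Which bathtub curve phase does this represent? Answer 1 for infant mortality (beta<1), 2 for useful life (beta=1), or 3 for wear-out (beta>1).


beta = 1.37
Compare beta to 1:
beta < 1 => infant mortality (phase 1)
beta = 1 => useful life (phase 2)
beta > 1 => wear-out (phase 3)
Since beta = 1.37, this is wear-out (increasing failure rate)
Phase = 3

3


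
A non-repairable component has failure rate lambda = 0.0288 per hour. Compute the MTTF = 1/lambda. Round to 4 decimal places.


lambda = 0.0288
MTTF = 1 / 0.0288
MTTF = 34.7222

34.7222


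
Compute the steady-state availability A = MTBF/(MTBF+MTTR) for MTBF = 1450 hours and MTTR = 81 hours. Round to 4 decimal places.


MTBF = 1450
MTTR = 81
MTBF + MTTR = 1531
A = 1450 / 1531
A = 0.9471

0.9471


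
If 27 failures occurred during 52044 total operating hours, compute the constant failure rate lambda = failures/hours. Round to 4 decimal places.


failures = 27
total_hours = 52044
lambda = 27 / 52044
lambda = 0.0005

0.0005


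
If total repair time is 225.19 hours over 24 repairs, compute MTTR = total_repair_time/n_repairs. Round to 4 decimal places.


total_repair_time = 225.19
n_repairs = 24
MTTR = 225.19 / 24
MTTR = 9.3829

9.3829


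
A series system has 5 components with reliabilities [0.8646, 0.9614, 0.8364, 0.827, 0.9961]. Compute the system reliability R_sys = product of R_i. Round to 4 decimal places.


Components: [0.8646, 0.9614, 0.8364, 0.827, 0.9961]
After component 1 (R=0.8646): product = 0.8646
After component 2 (R=0.9614): product = 0.8312
After component 3 (R=0.8364): product = 0.6952
After component 4 (R=0.827): product = 0.575
After component 5 (R=0.9961): product = 0.5727
R_sys = 0.5727

0.5727


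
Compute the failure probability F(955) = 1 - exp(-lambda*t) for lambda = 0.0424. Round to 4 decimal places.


lambda = 0.0424, t = 955
lambda * t = 40.492
exp(-40.492) = 0.0
F(t) = 1 - 0.0
F(t) = 1.0

1.0


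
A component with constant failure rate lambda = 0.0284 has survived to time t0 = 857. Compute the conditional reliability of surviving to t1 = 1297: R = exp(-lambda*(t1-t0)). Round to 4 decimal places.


lambda = 0.0284
t0 = 857, t1 = 1297
t1 - t0 = 440
lambda * (t1-t0) = 0.0284 * 440 = 12.496
R = exp(-12.496)
R = 0.0

0.0


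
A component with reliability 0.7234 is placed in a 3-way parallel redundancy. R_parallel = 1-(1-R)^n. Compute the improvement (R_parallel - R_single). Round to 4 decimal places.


R_single = 0.7234, n = 3
1 - R_single = 0.2766
(1 - R_single)^n = 0.2766^3 = 0.0212
R_parallel = 1 - 0.0212 = 0.9788
Improvement = 0.9788 - 0.7234
Improvement = 0.2554

0.2554


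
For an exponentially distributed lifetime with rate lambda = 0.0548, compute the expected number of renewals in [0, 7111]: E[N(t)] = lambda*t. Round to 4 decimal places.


lambda = 0.0548
t = 7111
E[N(t)] = lambda * t
E[N(t)] = 0.0548 * 7111
E[N(t)] = 389.6828

389.6828


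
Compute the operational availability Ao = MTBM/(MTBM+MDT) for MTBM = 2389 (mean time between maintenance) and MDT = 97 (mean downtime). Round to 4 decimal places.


MTBM = 2389
MDT = 97
MTBM + MDT = 2486
Ao = 2389 / 2486
Ao = 0.961

0.961


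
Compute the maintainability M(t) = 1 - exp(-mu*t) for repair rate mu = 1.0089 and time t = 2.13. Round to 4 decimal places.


mu = 1.0089, t = 2.13
mu * t = 1.0089 * 2.13 = 2.149
exp(-2.149) = 0.1166
M(t) = 1 - 0.1166
M(t) = 0.8834

0.8834


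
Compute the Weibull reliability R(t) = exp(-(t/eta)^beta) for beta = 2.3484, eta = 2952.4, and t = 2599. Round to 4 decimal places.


beta = 2.3484, eta = 2952.4, t = 2599
t/eta = 2599 / 2952.4 = 0.8803
(t/eta)^beta = 0.8803^2.3484 = 0.7413
R(t) = exp(-0.7413)
R(t) = 0.4765

0.4765


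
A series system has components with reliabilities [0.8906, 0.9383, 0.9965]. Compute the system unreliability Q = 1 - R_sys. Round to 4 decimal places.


Components: [0.8906, 0.9383, 0.9965]
After component 1: product = 0.8906
After component 2: product = 0.8356
After component 3: product = 0.8327
R_sys = 0.8327
Q = 1 - 0.8327 = 0.1673

0.1673


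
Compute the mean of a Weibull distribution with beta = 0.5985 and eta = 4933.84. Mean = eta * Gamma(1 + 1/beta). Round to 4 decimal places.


beta = 0.5985, eta = 4933.84
1/beta = 1.6708
1 + 1/beta = 2.6708
Gamma(2.6708) = 1.5095
Mean = 4933.84 * 1.5095
Mean = 7447.6449

7447.6449


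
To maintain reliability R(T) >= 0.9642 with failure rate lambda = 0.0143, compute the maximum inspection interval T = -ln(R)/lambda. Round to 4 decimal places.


R_target = 0.9642
lambda = 0.0143
-ln(0.9642) = 0.0365
T = 0.0365 / 0.0143
T = 2.5494

2.5494


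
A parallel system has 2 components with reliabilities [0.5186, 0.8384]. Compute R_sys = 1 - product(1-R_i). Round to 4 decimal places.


Components: [0.5186, 0.8384]
(1 - 0.5186) = 0.4814, running product = 0.4814
(1 - 0.8384) = 0.1616, running product = 0.0778
Product of (1-R_i) = 0.0778
R_sys = 1 - 0.0778 = 0.9222

0.9222


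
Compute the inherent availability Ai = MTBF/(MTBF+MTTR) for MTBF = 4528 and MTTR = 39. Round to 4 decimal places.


MTBF = 4528
MTTR = 39
MTBF + MTTR = 4567
Ai = 4528 / 4567
Ai = 0.9915

0.9915


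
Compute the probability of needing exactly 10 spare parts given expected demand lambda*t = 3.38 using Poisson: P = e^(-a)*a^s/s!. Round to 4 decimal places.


a = 3.38, s = 10
e^(-a) = e^(-3.38) = 0.034
a^s = 3.38^10 = 194610.8291
s! = 3628800
P = 0.034 * 194610.8291 / 3628800
P = 0.0018

0.0018


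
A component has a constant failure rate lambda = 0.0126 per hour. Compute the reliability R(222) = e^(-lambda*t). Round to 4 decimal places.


lambda = 0.0126
t = 222
lambda * t = 2.7972
R(t) = e^(-2.7972)
R(t) = 0.061

0.061


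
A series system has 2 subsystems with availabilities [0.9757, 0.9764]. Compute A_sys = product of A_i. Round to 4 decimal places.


Subsystems: [0.9757, 0.9764]
After subsystem 1 (A=0.9757): product = 0.9757
After subsystem 2 (A=0.9764): product = 0.9527
A_sys = 0.9527

0.9527


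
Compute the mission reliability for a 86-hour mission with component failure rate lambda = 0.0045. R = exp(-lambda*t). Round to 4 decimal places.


lambda = 0.0045
mission_time = 86
lambda * t = 0.0045 * 86 = 0.387
R = exp(-0.387)
R = 0.6791

0.6791


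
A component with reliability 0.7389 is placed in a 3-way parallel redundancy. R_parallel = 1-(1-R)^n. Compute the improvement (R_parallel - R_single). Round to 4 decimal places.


R_single = 0.7389, n = 3
1 - R_single = 0.2611
(1 - R_single)^n = 0.2611^3 = 0.0178
R_parallel = 1 - 0.0178 = 0.9822
Improvement = 0.9822 - 0.7389
Improvement = 0.2433

0.2433


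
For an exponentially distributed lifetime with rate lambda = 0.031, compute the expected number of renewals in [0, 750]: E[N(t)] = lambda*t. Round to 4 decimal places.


lambda = 0.031
t = 750
E[N(t)] = lambda * t
E[N(t)] = 0.031 * 750
E[N(t)] = 23.25

23.25


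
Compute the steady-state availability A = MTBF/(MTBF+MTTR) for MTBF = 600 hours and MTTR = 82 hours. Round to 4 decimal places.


MTBF = 600
MTTR = 82
MTBF + MTTR = 682
A = 600 / 682
A = 0.8798

0.8798


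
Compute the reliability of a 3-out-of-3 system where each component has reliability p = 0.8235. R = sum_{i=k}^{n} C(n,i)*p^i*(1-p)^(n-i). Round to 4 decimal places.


k = 3, n = 3, p = 0.8235
i=3: C(3,3)=1 * 0.8235^3 * 0.1765^0 = 0.5585
R = sum of terms = 0.5585

0.5585


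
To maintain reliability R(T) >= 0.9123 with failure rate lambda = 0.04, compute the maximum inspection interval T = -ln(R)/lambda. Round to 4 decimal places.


R_target = 0.9123
lambda = 0.04
-ln(0.9123) = 0.0918
T = 0.0918 / 0.04
T = 2.2947

2.2947


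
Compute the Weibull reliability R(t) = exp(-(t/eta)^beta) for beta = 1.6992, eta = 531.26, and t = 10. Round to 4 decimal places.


beta = 1.6992, eta = 531.26, t = 10
t/eta = 10 / 531.26 = 0.0188
(t/eta)^beta = 0.0188^1.6992 = 0.0012
R(t) = exp(-0.0012)
R(t) = 0.9988

0.9988


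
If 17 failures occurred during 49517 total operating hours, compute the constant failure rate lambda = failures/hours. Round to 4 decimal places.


failures = 17
total_hours = 49517
lambda = 17 / 49517
lambda = 0.0003

0.0003


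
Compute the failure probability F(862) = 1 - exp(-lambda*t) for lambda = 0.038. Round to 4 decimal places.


lambda = 0.038, t = 862
lambda * t = 32.756
exp(-32.756) = 0.0
F(t) = 1 - 0.0
F(t) = 1.0

1.0


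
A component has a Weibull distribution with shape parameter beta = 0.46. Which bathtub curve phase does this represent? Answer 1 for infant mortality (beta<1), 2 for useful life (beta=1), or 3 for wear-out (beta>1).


beta = 0.46
Compare beta to 1:
beta < 1 => infant mortality (phase 1)
beta = 1 => useful life (phase 2)
beta > 1 => wear-out (phase 3)
Since beta = 0.46, this is infant mortality (decreasing failure rate)
Phase = 1

1


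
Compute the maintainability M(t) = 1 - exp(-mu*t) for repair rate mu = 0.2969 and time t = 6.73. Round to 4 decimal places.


mu = 0.2969, t = 6.73
mu * t = 0.2969 * 6.73 = 1.9981
exp(-1.9981) = 0.1356
M(t) = 1 - 0.1356
M(t) = 0.8644

0.8644


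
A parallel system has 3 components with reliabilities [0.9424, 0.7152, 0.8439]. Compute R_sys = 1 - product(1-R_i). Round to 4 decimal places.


Components: [0.9424, 0.7152, 0.8439]
(1 - 0.9424) = 0.0576, running product = 0.0576
(1 - 0.7152) = 0.2848, running product = 0.0164
(1 - 0.8439) = 0.1561, running product = 0.0026
Product of (1-R_i) = 0.0026
R_sys = 1 - 0.0026 = 0.9974

0.9974


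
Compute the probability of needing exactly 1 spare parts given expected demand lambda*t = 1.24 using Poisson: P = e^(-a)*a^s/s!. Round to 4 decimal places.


a = 1.24, s = 1
e^(-a) = e^(-1.24) = 0.2894
a^s = 1.24^1 = 1.24
s! = 1
P = 0.2894 * 1.24 / 1
P = 0.3588

0.3588


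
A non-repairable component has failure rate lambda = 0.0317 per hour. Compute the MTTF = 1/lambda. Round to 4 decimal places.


lambda = 0.0317
MTTF = 1 / 0.0317
MTTF = 31.5457

31.5457


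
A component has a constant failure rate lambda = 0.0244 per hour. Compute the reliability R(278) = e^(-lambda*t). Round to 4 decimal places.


lambda = 0.0244
t = 278
lambda * t = 6.7832
R(t) = e^(-6.7832)
R(t) = 0.0011

0.0011


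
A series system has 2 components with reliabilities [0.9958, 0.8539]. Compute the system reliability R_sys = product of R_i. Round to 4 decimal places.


Components: [0.9958, 0.8539]
After component 1 (R=0.9958): product = 0.9958
After component 2 (R=0.8539): product = 0.8503
R_sys = 0.8503

0.8503


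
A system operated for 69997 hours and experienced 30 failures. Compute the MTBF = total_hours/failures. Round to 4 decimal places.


total_hours = 69997
failures = 30
MTBF = 69997 / 30
MTBF = 2333.2333

2333.2333


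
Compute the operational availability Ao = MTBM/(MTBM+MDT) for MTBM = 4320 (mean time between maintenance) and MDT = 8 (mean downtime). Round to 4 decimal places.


MTBM = 4320
MDT = 8
MTBM + MDT = 4328
Ao = 4320 / 4328
Ao = 0.9982

0.9982


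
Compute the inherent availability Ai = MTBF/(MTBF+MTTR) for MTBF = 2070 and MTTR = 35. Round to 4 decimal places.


MTBF = 2070
MTTR = 35
MTBF + MTTR = 2105
Ai = 2070 / 2105
Ai = 0.9834

0.9834


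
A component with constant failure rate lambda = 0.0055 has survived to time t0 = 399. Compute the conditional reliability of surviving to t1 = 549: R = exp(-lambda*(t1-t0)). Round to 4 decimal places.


lambda = 0.0055
t0 = 399, t1 = 549
t1 - t0 = 150
lambda * (t1-t0) = 0.0055 * 150 = 0.825
R = exp(-0.825)
R = 0.4382

0.4382


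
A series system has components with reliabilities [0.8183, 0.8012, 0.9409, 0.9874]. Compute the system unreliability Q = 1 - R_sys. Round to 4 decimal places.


Components: [0.8183, 0.8012, 0.9409, 0.9874]
After component 1: product = 0.8183
After component 2: product = 0.6556
After component 3: product = 0.6169
After component 4: product = 0.6091
R_sys = 0.6091
Q = 1 - 0.6091 = 0.3909

0.3909


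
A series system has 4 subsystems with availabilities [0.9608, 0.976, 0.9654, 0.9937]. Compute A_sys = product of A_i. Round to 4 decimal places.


Subsystems: [0.9608, 0.976, 0.9654, 0.9937]
After subsystem 1 (A=0.9608): product = 0.9608
After subsystem 2 (A=0.976): product = 0.9377
After subsystem 3 (A=0.9654): product = 0.9053
After subsystem 4 (A=0.9937): product = 0.8996
A_sys = 0.8996

0.8996
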